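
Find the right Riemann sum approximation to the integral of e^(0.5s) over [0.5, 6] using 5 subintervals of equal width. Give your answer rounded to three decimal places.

48.887

Δs = (6 − 0.5)/5 = 1.1.
Right endpoints: 1.6, 2.7, 3.8, 4.9, 6.
f(1.6) ≈ 2.226, f(2.7) ≈ 3.857, f(3.8) ≈ 6.686, f(4.9) ≈ 11.588, f(6) ≈ 20.086.
Sum = Δs · [f(1.6) + f(2.7) + f(3.8) + f(4.9) + f(6)].
Sum ≈ 48.887.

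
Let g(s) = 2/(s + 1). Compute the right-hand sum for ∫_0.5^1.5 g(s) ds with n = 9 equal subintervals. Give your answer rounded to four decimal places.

0.9926

Δs = (1.5 − 0.5)/9 = 1/9.
Right endpoints: 11/18, 13/18, 5/6, 17/18, 19/18, 7/6, 23/18, 25/18, 1.5.
g(11/18) = 36/29, g(13/18) = 36/31, g(5/6) = 12/11, g(17/18) = 36/35, g(19/18) = 36/37, g(7/6) = 12/13, g(23/18) = 36/41, g(25/18) = 36/43, g(1.5) = 0.8.
Sum = Δs · [g(11/18) + g(13/18) + g(5/6) + ...].
Sum ≈ 0.9926.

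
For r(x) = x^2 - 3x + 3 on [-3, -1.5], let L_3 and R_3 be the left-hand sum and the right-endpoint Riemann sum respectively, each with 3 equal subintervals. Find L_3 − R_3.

5.625

L_3 = 25.375.
R_3 = 19.75.
L_3 − R_3 = 5.625.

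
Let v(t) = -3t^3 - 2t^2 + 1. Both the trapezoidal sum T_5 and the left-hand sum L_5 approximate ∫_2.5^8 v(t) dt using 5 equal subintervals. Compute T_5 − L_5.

T_5 = -3422.74625.
L_5 = -2540.2025.
T_5 − L_5 = -882.54375.

-882.54375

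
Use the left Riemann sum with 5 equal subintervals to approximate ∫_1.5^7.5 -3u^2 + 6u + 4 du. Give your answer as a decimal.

Δu = (7.5 − 1.5)/5 = 1.2.
Left endpoints: 1.5, 2.7, 3.9, 5.1, 6.3.
f(1.5) = 6.25, f(2.7) = -1.67, f(3.9) = -18.23, f(5.1) = -43.43, f(6.3) = -77.27.
Sum = Δu · [f(1.5) + f(2.7) + f(3.9) + f(5.1) + f(6.3)].
Sum = -161.22.

-161.22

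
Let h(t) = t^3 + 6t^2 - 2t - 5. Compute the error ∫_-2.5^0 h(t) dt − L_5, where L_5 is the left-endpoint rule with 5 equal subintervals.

Exact integral: ∫_-2.5^0 h(t) dt = 15.234375.
L_5 = 22.1875.
Error = 15.234375 − 22.1875 = -6.953125.

-6.953125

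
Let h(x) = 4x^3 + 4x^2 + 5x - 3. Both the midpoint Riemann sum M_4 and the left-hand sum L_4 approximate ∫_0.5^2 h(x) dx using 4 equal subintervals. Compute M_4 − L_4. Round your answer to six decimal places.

9.123047

M_4 ≈ 30.97851562.
L_4 = 21.85546875.
M_4 − L_4 ≈ 9.123047.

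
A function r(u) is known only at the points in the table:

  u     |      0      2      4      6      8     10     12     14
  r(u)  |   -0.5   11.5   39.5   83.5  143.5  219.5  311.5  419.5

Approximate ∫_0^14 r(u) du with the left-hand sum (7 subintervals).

1617

Δu = 2.
Sum = 2·[(-0.5) + 11.5 + 39.5 + 83.5 + 143.5 + 219.5 + 311.5] = 1617.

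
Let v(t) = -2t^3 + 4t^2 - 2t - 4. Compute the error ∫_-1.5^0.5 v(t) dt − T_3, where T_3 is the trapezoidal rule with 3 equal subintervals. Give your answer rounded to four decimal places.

Exact integral: ∫_-1.5^0.5 v(t) dt ≈ 1.166667.
T_3 ≈ 2.203704.
Error ≈ 1.166667 − 2.203704 ≈ -1.0370.

-1.0370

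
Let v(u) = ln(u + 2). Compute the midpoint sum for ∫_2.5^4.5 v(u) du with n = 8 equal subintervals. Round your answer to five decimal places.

Δu = (4.5 − 2.5)/8 = 0.25.
Midpoints: 2.625, 2.875, 3.125, 3.375, 3.625, 3.875, 4.125, 4.375.
v(2.625) ≈ 1.53148, v(2.875) ≈ 1.58412, v(3.125) ≈ 1.63413, v(3.375) ≈ 1.68176, v(3.625) ≈ 1.72722, v(3.875) ≈ 1.77071, v(4.125) ≈ 1.81238, v(4.375) ≈ 1.85238.
Sum = Δu · [v(2.625) + v(2.875) + v(3.125) + ...].
Sum ≈ 3.39854.

3.39854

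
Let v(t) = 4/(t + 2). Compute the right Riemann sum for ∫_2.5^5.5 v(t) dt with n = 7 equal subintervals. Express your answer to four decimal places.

Δt = (5.5 − 2.5)/7 = 3/7.
Right endpoints: 41/14, 47/14, 53/14, 59/14, 65/14, 71/14, 5.5.
v(41/14) = 56/69, v(47/14) = 56/75, v(53/14) = 56/81, v(59/14) = 56/87, v(65/14) = 56/93, v(71/14) = 56/99, v(5.5) = 8/15.
Sum = Δt · [v(41/14) + v(47/14) + v(53/14) + ...].
Sum ≈ 1.9690.

1.9690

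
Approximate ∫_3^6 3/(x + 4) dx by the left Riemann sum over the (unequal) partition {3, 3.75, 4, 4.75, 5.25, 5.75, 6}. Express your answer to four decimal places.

Subinterval widths: 0.75, 0.25, 0.75, 0.5, 0.5, 0.25.
Left endpoints: 3, 3.75, 4, 4.75, 5.25, 5.75.
f(3) = 3/7, f(3.75) = 12/31, f(4) = 0.375, f(4.75) = 12/35, f(5.25) = 12/37, f(5.75) = 4/13.
Sum = Σ Δx_i · f(x_i).
Sum ≈ 1.1100.

1.1100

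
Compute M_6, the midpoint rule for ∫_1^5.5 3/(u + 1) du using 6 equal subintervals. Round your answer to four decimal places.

3.5205

Δu = (5.5 − 1)/6 = 0.75.
Midpoints: 1.375, 2.125, 2.875, 3.625, 4.375, 5.125.
f(1.375) = 24/19, f(2.125) = 0.96, f(2.875) = 24/31, f(3.625) = 24/37, f(4.375) = 24/43, f(5.125) = 24/49.
Sum = Δu · [f(1.375) + f(2.125) + f(2.875) + ...].
Sum ≈ 3.5205.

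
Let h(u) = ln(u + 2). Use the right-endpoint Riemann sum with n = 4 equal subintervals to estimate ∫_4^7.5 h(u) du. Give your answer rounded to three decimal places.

Δu = (7.5 − 4)/4 = 0.875.
Right endpoints: 4.875, 5.75, 6.625, 7.5.
h(4.875) ≈ 1.928, h(5.75) ≈ 2.048, h(6.625) ≈ 2.155, h(7.5) ≈ 2.251.
Sum = Δu · [h(4.875) + h(5.75) + h(6.625) + h(7.5)].
Sum ≈ 7.334.

7.334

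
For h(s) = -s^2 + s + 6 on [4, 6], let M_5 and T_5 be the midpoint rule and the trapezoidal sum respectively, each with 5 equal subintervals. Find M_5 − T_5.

M_5 = -28.64.
T_5 = -28.72.
M_5 − T_5 = 0.08.

0.08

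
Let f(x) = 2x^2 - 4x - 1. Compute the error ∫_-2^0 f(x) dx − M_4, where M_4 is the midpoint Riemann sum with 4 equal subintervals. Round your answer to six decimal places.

Exact integral: ∫_-2^0 f(x) dx ≈ 11.33333333.
M_4 = 11.25.
Error ≈ 11.33333333 − 11.25 ≈ 0.083333.

0.083333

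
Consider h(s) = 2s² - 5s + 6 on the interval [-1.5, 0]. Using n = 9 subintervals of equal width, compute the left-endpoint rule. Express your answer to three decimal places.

17.889

Δs = (0 − (-1.5))/9 = 1/6.
Left endpoints: -1.5, -4/3, -7/6, -1, -5/6, -2/3, -0.5, -1/3, -1/6.
h(-1.5) = 18, h(-4/3) = 146/9, h(-7/6) = 131/9, h(-1) = 13, h(-5/6) = 104/9, h(-2/3) = 92/9, h(-0.5) = 9, h(-1/3) = 71/9, h(-1/6) = 62/9.
Sum = Δs · [h(-1.5) + h(-4/3) + h(-7/6) + ...].
Sum ≈ 17.889.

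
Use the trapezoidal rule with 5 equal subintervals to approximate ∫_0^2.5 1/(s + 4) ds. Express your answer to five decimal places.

Δs = (2.5 − 0)/5 = 0.5.
f(0) = 0.25, f(0.5) = 2/9, f(1) = 0.2, f(1.5) = 2/11, f(2) = 1/6, f(2.5) = 2/13.
T_5 = (Δs/2)·[f(s_0) + 2f(s_1) + ... + 2f(s_{4}) + f(s_5)].
Sum ≈ 0.48632.

0.48632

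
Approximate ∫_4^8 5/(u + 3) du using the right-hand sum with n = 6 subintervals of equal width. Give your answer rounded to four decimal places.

Δu = (8 − 4)/6 = 2/3.
Right endpoints: 14/3, 16/3, 6, 20/3, 22/3, 8.
f(14/3) = 15/23, f(16/3) = 0.6, f(6) = 5/9, f(20/3) = 15/29, f(22/3) = 15/31, f(8) = 5/11.
Sum = Δu · [f(14/3) + f(16/3) + f(6) + ...].
Sum ≈ 2.1756.

2.1756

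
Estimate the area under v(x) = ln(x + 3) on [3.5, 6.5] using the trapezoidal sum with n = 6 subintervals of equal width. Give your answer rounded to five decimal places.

6.21955

Δx = (6.5 − 3.5)/6 = 0.5.
v(3.5) ≈ 1.87180, v(4) ≈ 1.94591, v(4.5) ≈ 2.01490, v(5) ≈ 2.07944, v(5.5) ≈ 2.14007, v(6) ≈ 2.19722, v(6.5) ≈ 2.25129.
T_6 = (Δx/2)·[v(x_0) + 2v(x_1) + ... + 2v(x_{5}) + v(x_6)].
Sum ≈ 6.21955.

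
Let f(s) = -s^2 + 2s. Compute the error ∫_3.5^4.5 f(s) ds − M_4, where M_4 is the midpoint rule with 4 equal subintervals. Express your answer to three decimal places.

Exact integral: ∫_3.5^4.5 f(s) ds ≈ -8.08333.
M_4 = -8.078125.
Error ≈ -8.08333 − (-8.078125) ≈ -0.005.

-0.005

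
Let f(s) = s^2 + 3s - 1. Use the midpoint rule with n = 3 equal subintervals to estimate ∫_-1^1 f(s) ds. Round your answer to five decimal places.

-1.40741

Δs = (1 − (-1))/3 = 2/3.
Midpoints: -2/3, 0, 2/3.
f(-2/3) = -23/9, f(0) = -1, f(2/3) = 13/9.
Sum = Δs · [f(-2/3) + f(0) + f(2/3)].
Sum ≈ -1.40741.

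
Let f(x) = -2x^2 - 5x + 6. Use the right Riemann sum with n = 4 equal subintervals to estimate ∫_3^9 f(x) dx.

Δx = (9 − 3)/4 = 1.5.
Right endpoints: 4.5, 6, 7.5, 9.
f(4.5) = -57, f(6) = -96, f(7.5) = -144, f(9) = -201.
Sum = Δx · [f(4.5) + f(6) + f(7.5) + f(9)].
Sum = -747.

-747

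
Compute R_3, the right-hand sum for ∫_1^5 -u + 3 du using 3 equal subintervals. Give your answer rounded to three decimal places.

Δu = (5 − 1)/3 = 4/3.
Right endpoints: 7/3, 11/3, 5.
f(7/3) = 2/3, f(11/3) = -2/3, f(5) = -2.
Sum = Δu · [f(7/3) + f(11/3) + f(5)].
Sum ≈ -2.667.

-2.667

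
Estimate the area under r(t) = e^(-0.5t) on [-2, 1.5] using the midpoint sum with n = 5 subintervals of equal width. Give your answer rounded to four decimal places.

Δt = (1.5 − (-2))/5 = 0.7.
Midpoints: -1.65, -0.95, -0.25, 0.45, 1.15.
r(-1.65) ≈ 2.2819, r(-0.95) ≈ 1.6080, r(-0.25) ≈ 1.1331, r(0.45) ≈ 0.7985, r(1.15) ≈ 0.5627.
Sum = Δt · [r(-1.65) + r(-0.95) + r(-0.25) + r(0.45) + r(1.15)].
Sum ≈ 4.4690.

4.4690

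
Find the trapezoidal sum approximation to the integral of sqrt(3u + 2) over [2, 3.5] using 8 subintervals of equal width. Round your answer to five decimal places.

Δu = (3.5 − 2)/8 = 0.1875.
f(2) ≈ 2.82843, f(2.1875) ≈ 2.92617, f(2.375) ≈ 3.02076, f(2.5625) ≈ 3.11247, f(2.75) ≈ 3.20156, f(2.9375) ≈ 3.28824, f(3.125) ≈ 3.37268, f(3.3125) ≈ 3.45507, f(3.5) ≈ 3.53553.
T_8 = (Δu/2)·[f(u_0) + 2f(u_1) + ... + 2f(u_{7}) + f(u_8)].
Sum ≈ 4.79230.

4.79230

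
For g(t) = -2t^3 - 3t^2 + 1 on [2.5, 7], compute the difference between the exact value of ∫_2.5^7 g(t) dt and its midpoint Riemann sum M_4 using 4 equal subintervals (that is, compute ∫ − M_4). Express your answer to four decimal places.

Exact integral: ∫_2.5^7 g(t) dt = -1503.84375.
M_4 ≈ -1488.893555.
Error ≈ -1503.84375 − (-1488.893555) ≈ -14.9502.

-14.9502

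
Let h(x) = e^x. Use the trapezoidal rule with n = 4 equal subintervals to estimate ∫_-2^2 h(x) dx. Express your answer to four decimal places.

7.8484

Δx = (2 − (-2))/4 = 1.
h(-2) ≈ 0.1353, h(-1) ≈ 0.3679, h(0) ≈ 1.0000, h(1) ≈ 2.7183, h(2) ≈ 7.3891.
T_4 = (Δx/2)·[h(x_0) + 2h(x_1) + 2h(x_2) + 2h(x_3) + h(x_4)].
Sum ≈ 7.8484.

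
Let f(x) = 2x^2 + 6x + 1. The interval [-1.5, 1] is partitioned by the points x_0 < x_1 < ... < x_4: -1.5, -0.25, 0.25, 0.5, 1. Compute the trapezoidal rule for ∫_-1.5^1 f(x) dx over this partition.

2.40625

Subinterval widths: 1.25, 0.5, 0.25, 0.5.
f(-1.5) = -3.5, f(-0.25) = -0.375, f(0.25) = 2.625, f(0.5) = 4.5, f(1) = 9.
On each subinterval the trapezoid contributes (Δx_i/2)·[f(x_{i-1}) + f(x_i)].
Sum = 2.40625.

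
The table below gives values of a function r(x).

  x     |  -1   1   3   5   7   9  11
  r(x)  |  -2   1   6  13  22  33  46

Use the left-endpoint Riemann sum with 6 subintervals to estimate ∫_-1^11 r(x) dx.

146

Δx = 2.
Sum = 2·[(-2) + 1 + 6 + 13 + 22 + 33] = 146.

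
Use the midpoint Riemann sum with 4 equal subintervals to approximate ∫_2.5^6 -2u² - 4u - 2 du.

Δu = (6 − 2.5)/4 = 0.875.
Midpoints: 2.9375, 3.8125, 4.6875, 5.5625.
f(2.9375) = -31.0078125, f(3.8125) = -46.3203125, f(4.6875) = -64.6953125, f(5.5625) = -86.1328125.
Sum = Δu · [f(2.9375) + f(3.8125) + f(4.6875) + f(5.5625)].
Sum = -199.63671875.

-199.63671875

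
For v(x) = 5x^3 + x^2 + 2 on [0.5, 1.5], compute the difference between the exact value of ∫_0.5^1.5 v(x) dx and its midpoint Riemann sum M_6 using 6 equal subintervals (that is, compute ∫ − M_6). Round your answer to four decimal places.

0.0370

Exact integral: ∫_0.5^1.5 v(x) dx ≈ 9.333333.
M_6 ≈ 9.296296.
Error ≈ 9.333333 − 9.296296 ≈ 0.0370.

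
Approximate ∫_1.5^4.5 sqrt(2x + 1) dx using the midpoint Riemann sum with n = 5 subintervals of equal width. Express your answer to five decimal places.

Δx = (4.5 − 1.5)/5 = 0.6.
Midpoints: 1.8, 2.4, 3, 3.6, 4.2.
f(1.8) ≈ 2.14476, f(2.4) ≈ 2.40832, f(3) ≈ 2.64575, f(3.6) ≈ 2.86356, f(4.2) ≈ 3.06594.
Sum = Δx · [f(1.8) + f(2.4) + f(3) + f(3.6) + f(4.2)].
Sum ≈ 7.87700.

7.87700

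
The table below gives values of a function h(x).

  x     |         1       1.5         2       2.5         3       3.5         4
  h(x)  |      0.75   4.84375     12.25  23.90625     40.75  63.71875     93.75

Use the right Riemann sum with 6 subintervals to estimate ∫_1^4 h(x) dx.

Δx = 0.5.
Sum = 0.5·[4.84375 + 12.25 + 23.90625 + 40.75 + 63.71875 + 93.75] = 119.609375.

119.609375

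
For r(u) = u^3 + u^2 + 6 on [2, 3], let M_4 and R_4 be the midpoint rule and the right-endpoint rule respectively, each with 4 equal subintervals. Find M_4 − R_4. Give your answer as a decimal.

-3.1328125

M_4 = 28.5390625.
R_4 = 31.671875.
M_4 − R_4 = -3.1328125.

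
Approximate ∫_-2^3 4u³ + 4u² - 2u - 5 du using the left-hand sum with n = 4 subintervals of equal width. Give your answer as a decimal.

Δu = (3 − (-2))/4 = 1.25.
Left endpoints: -2, -0.75, 0.5, 1.75.
f(-2) = -17, f(-0.75) = -2.9375, f(0.5) = -4.5, f(1.75) = 25.1875.
Sum = Δu · [f(-2) + f(-0.75) + f(0.5) + f(1.75)].
Sum = 0.9375.

0.9375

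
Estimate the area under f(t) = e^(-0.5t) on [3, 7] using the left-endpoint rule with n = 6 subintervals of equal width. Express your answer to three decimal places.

0.454

Δt = (7 − 3)/6 = 2/3.
Left endpoints: 3, 11/3, 13/3, 5, 17/3, 19/3.
f(3) ≈ 0.223, f(11/3) ≈ 0.160, f(13/3) ≈ 0.115, f(5) ≈ 0.082, f(17/3) ≈ 0.059, f(19/3) ≈ 0.042.
Sum = Δt · [f(3) + f(11/3) + f(13/3) + ...].
Sum ≈ 0.454.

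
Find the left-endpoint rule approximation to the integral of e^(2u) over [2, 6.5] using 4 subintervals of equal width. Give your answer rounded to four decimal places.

58632.0843

Δu = (6.5 − 2)/4 = 1.125.
Left endpoints: 2, 3.125, 4.25, 5.375.
f(2) ≈ 54.5982, f(3.125) ≈ 518.0128, f(4.25) ≈ 4914.7688, f(5.375) ≈ 46630.0285.
Sum = Δu · [f(2) + f(3.125) + f(4.25) + f(5.375)].
Sum ≈ 58632.0843.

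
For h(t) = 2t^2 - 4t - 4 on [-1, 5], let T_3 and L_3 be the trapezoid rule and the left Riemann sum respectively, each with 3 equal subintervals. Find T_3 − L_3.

24

T_3 = 20.
L_3 = -4.
T_3 − L_3 = 24.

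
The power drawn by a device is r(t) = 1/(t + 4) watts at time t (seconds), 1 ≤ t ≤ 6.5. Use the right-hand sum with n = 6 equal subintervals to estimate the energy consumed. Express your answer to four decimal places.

0.6961

Δt = (6.5 − 1)/6 = 11/12.
Right endpoints: 23/12, 17/6, 3.75, 14/3, 67/12, 6.5.
r(23/12) = 12/71, r(17/6) = 6/41, r(3.75) = 4/31, r(14/3) = 3/26, r(67/12) = 12/115, r(6.5) = 2/21.
Sum = Δt · [r(23/12) + r(17/6) + r(3.75) + ...].
Sum ≈ 0.6961.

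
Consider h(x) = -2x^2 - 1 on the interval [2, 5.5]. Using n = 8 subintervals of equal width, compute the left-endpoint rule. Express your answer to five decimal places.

-97.82227

Δx = (5.5 − 2)/8 = 0.4375.
Left endpoints: 2, 2.4375, 2.875, 3.3125, 3.75, 4.1875, 4.625, 5.0625.
h(2) = -9, h(2.4375) = -12.8828125, h(2.875) = -17.53125, h(3.3125) = -22.9453125, h(3.75) = -29.125, h(4.1875) = -36.0703125, h(4.625) = -43.78125, h(5.0625) = -52.2578125.
Sum = Δx · [h(2) + h(2.4375) + h(2.875) + ...].
Sum ≈ -97.82227.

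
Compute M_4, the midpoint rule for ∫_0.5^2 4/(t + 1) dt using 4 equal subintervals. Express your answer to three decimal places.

Δt = (2 − 0.5)/4 = 0.375.
Midpoints: 0.6875, 1.0625, 1.4375, 1.8125.
f(0.6875) = 64/27, f(1.0625) = 64/33, f(1.4375) = 64/39, f(1.8125) = 64/45.
Sum = Δt · [f(0.6875) + f(1.0625) + f(1.4375) + f(1.8125)].
Sum ≈ 2.765.

2.765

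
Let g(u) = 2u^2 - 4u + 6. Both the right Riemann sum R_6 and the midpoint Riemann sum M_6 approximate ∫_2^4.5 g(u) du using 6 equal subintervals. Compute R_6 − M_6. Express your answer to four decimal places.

R_6 ≈ 42.748843.
M_6 ≈ 37.844329.
R_6 − M_6 ≈ 4.9045.

4.9045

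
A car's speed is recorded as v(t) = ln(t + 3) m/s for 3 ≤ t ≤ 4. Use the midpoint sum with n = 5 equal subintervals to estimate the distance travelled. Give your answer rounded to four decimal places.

1.8709

Δt = (4 − 3)/5 = 0.2.
Midpoints: 3.1, 3.3, 3.5, 3.7, 3.9.
v(3.1) ≈ 1.8083, v(3.3) ≈ 1.8405, v(3.5) ≈ 1.8718, v(3.7) ≈ 1.9021, v(3.9) ≈ 1.9315.
Sum = Δt · [v(3.1) + v(3.3) + v(3.5) + v(3.7) + v(3.9)].
Sum ≈ 1.8709.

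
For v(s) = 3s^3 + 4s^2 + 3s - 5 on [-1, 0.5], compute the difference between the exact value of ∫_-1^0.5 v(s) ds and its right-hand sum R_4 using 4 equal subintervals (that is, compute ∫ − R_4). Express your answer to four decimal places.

Exact integral: ∫_-1^0.5 v(s) ds = -7.828125.
R_4 ≈ -6.852539.
Error ≈ -7.828125 − (-6.852539) ≈ -0.9756.

-0.9756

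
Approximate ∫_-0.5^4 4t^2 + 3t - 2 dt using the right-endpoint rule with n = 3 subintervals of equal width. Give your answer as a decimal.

164.25

Δt = (4 − (-0.5))/3 = 1.5.
Right endpoints: 1, 2.5, 4.
f(1) = 5, f(2.5) = 30.5, f(4) = 74.
Sum = Δt · [f(1) + f(2.5) + f(4)].
Sum = 164.25.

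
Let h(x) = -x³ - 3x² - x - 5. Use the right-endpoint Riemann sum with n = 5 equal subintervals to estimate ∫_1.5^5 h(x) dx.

-376.81

Δx = (5 − 1.5)/5 = 0.7.
Right endpoints: 2.2, 2.9, 3.6, 4.3, 5.
h(2.2) = -32.368, h(2.9) = -57.519, h(3.6) = -94.136, h(4.3) = -144.277, h(5) = -210.
Sum = Δx · [h(2.2) + h(2.9) + h(3.6) + h(4.3) + h(5)].
Sum = -376.81.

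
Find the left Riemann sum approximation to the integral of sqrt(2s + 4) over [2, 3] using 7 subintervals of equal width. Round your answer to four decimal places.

2.9745

Δs = (3 − 2)/7 = 1/7.
Left endpoints: 2, 15/7, 16/7, 17/7, 18/7, 19/7, 20/7.
f(2) ≈ 2.8284, f(15/7) ≈ 2.8785, f(16/7) ≈ 2.9277, f(17/7) ≈ 2.9761, f(18/7) ≈ 3.0237, f(19/7) ≈ 3.0706, f(20/7) ≈ 3.1168.
Sum = Δs · [f(2) + f(15/7) + f(16/7) + ...].
Sum ≈ 2.9745.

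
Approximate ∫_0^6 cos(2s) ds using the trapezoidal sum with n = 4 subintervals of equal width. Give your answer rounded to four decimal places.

Δs = (6 − 0)/4 = 1.5.
f(0) ≈ 1.0000, f(1.5) ≈ -0.9900, f(3) ≈ 0.9602, f(4.5) ≈ -0.9111, f(6) ≈ 0.8439.
T_4 = (Δs/2)·[f(s_0) + 2f(s_1) + 2f(s_2) + 2f(s_3) + f(s_4)].
Sum ≈ -0.0285.

-0.0285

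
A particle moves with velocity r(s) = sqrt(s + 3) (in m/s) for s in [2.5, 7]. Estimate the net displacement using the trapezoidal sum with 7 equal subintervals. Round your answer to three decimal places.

Δs = (7 − 2.5)/7 = 9/14.
r(2.5) ≈ 2.345, r(22/7) ≈ 2.478, r(53/14) ≈ 2.605, r(31/7) ≈ 2.726, r(71/14) ≈ 2.841, r(40/7) ≈ 2.952, r(89/14) ≈ 3.059, r(7) ≈ 3.162.
T_7 = (Δs/2)·[r(s_0) + 2r(s_1) + ... + 2r(s_{6}) + r(s_7)].
Sum ≈ 12.481.

12.481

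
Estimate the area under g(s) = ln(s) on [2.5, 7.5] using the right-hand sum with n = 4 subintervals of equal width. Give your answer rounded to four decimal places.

8.4733

Δs = (7.5 − 2.5)/4 = 1.25.
Right endpoints: 3.75, 5, 6.25, 7.5.
g(3.75) ≈ 1.3218, g(5) ≈ 1.6094, g(6.25) ≈ 1.8326, g(7.5) ≈ 2.0149.
Sum = Δs · [g(3.75) + g(5) + g(6.25) + g(7.5)].
Sum ≈ 8.4733.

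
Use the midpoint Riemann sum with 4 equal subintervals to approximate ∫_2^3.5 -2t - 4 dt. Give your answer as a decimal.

Δt = (3.5 − 2)/4 = 0.375.
Midpoints: 2.1875, 2.5625, 2.9375, 3.3125.
f(2.1875) = -8.375, f(2.5625) = -9.125, f(2.9375) = -9.875, f(3.3125) = -10.625.
Sum = Δt · [f(2.1875) + f(2.5625) + f(2.9375) + f(3.3125)].
Sum = -14.25.

-14.25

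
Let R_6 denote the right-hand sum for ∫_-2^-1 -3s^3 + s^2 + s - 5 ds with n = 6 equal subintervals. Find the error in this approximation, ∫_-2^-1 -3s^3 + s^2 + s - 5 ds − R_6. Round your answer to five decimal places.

Exact integral: ∫_-2^-1 f(s) ds ≈ 7.0833333.
R_6 ≈ 5.2337963.
Error ≈ 7.0833333 − 5.2337963 ≈ 1.84954.

1.84954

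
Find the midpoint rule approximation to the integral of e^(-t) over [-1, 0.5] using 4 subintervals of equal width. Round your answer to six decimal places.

Δt = (0.5 − (-1))/4 = 0.375.
Midpoints: -0.8125, -0.4375, -0.0625, 0.3125.
f(-0.8125) ≈ 2.253535, f(-0.4375) ≈ 1.548830, f(-0.0625) ≈ 1.064494, f(0.3125) ≈ 0.731616.
Sum = Δt · [f(-0.8125) + f(-0.4375) + f(-0.0625) + f(0.3125)].
Sum ≈ 2.099428.

2.099428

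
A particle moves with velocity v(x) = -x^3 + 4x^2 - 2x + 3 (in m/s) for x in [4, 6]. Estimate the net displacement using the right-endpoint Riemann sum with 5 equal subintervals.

Δx = (6 − 4)/5 = 0.4.
Right endpoints: 4.4, 4.8, 5.2, 5.6, 6.
v(4.4) = -13.544, v(4.8) = -25.032, v(5.2) = -39.848, v(5.6) = -58.376, v(6) = -81.
Sum = Δx · [v(4.4) + v(4.8) + v(5.2) + v(5.6) + v(6)].
Sum = -87.12.

-87.12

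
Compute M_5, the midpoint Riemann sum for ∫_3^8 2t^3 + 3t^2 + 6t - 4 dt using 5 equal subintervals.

2622.5

Δt = (8 − 3)/5 = 1.
Midpoints: 3.5, 4.5, 5.5, 6.5, 7.5.
f(3.5) = 139.5, f(4.5) = 266, f(5.5) = 452.5, f(6.5) = 711, f(7.5) = 1053.5.
Sum = Δt · [f(3.5) + f(4.5) + f(5.5) + f(6.5) + f(7.5)].
Sum = 2622.5.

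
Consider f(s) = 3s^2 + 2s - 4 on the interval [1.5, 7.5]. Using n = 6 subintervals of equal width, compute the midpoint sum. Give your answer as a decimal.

447

Δs = (7.5 − 1.5)/6 = 1.
Midpoints: 2, 3, 4, 5, 6, 7.
f(2) = 12, f(3) = 29, f(4) = 52, f(5) = 81, f(6) = 116, f(7) = 157.
Sum = Δs · [f(2) + f(3) + f(4) + ...].
Sum = 447.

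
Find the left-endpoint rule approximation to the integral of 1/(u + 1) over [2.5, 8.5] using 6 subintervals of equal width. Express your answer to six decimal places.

Δu = (8.5 − 2.5)/6 = 1.
Left endpoints: 2.5, 3.5, 4.5, 5.5, 6.5, 7.5.
f(2.5) = 2/7, f(3.5) = 2/9, f(4.5) = 2/11, f(5.5) = 2/13, f(6.5) = 2/15, f(7.5) = 2/17.
Sum = Δu · [f(2.5) + f(3.5) + f(4.5) + ...].
Sum ≈ 1.094581.

1.094581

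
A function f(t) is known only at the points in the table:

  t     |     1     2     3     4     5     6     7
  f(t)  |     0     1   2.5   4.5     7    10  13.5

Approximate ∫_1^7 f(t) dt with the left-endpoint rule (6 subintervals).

25

Δt = 1.
Sum = 1·[0 + 1 + 2.5 + 4.5 + 7 + 10] = 25.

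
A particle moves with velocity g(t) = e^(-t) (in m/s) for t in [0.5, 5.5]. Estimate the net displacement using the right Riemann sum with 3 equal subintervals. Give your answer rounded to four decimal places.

Δt = (5.5 − 0.5)/3 = 5/3.
Right endpoints: 13/6, 23/6, 5.5.
g(13/6) ≈ 0.1146, g(23/6) ≈ 0.0216, g(5.5) ≈ 0.0041.
Sum = Δt · [g(13/6) + g(23/6) + g(5.5)].
Sum ≈ 0.2338.

0.2338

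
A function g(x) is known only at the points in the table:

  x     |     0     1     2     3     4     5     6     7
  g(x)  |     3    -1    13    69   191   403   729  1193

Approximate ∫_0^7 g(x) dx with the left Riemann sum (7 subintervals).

Δx = 1.
Sum = 1·[3 + (-1) + 13 + 69 + 191 + 403 + 729] = 1407.

1407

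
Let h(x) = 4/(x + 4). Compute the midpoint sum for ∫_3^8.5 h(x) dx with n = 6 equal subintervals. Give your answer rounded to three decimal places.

Δx = (8.5 − 3)/6 = 11/12.
Midpoints: 83/24, 4.375, 127/24, 149/24, 7.125, 193/24.
h(83/24) = 96/179, h(4.375) = 32/67, h(127/24) = 96/223, h(149/24) = 96/245, h(7.125) = 32/89, h(193/24) = 96/289.
Sum = Δx · [h(83/24) + h(4.375) + h(127/24) + ...].
Sum ≈ 2.317.

2.317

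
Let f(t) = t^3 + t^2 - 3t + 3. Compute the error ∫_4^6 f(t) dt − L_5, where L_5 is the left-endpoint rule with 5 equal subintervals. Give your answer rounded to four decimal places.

Exact integral: ∫_4^6 f(t) dt ≈ 286.666667.
L_5 = 254.32.
Error ≈ 286.666667 − 254.32 ≈ 32.3467.

32.3467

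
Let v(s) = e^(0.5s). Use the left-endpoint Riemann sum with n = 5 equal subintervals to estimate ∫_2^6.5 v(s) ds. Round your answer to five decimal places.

36.53776

Δs = (6.5 − 2)/5 = 0.9.
Left endpoints: 2, 2.9, 3.8, 4.7, 5.6.
v(2) ≈ 2.71828, v(2.9) ≈ 4.26311, v(3.8) ≈ 6.68589, v(4.7) ≈ 10.48557, v(5.6) ≈ 16.44465.
Sum = Δs · [v(2) + v(2.9) + v(3.8) + v(4.7) + v(5.6)].
Sum ≈ 36.53776.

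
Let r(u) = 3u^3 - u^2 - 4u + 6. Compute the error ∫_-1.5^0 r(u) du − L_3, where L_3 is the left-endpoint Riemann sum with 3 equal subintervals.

Exact integral: ∫_-1.5^0 r(u) du = 8.578125.
L_3 = 6.5.
Error = 8.578125 − 6.5 = 2.078125.

2.078125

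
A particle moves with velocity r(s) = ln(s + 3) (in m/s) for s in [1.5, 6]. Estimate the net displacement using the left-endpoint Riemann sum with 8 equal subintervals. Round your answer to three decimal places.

Δs = (6 − 1.5)/8 = 0.5625.
Left endpoints: 1.5, 2.0625, 2.625, 3.1875, 3.75, 4.3125, 4.875, 5.4375.
r(1.5) ≈ 1.504, r(2.0625) ≈ 1.622, r(2.625) ≈ 1.727, r(3.1875) ≈ 1.823, r(3.75) ≈ 1.910, r(4.3125) ≈ 1.990, r(4.875) ≈ 2.064, r(5.4375) ≈ 2.133.
Sum = Δs · [r(1.5) + r(2.0625) + r(2.625) + ...].
Sum ≈ 8.309.

8.309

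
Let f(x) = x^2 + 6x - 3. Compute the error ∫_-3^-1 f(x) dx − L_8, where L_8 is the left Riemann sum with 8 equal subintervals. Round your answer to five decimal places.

0.47917

Exact integral: ∫_-3^-1 f(x) dx ≈ -21.3333333.
L_8 = -21.8125.
Error ≈ -21.3333333 − (-21.8125) ≈ 0.47917.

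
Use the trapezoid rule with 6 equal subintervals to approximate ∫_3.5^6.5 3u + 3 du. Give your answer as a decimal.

Δu = (6.5 − 3.5)/6 = 0.5.
f(3.5) = 13.5, f(4) = 15, f(4.5) = 16.5, f(5) = 18, f(5.5) = 19.5, f(6) = 21, f(6.5) = 22.5.
T_6 = (Δu/2)·[f(u_0) + 2f(u_1) + ... + 2f(u_{5}) + f(u_6)].
Sum = 54.

54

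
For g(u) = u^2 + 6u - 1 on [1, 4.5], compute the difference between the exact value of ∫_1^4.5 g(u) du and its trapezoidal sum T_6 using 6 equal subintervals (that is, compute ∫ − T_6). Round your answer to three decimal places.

-0.198

Exact integral: ∫_1^4.5 g(u) du ≈ 84.29167.
T_6 ≈ 84.49016.
Error ≈ 84.29167 − 84.49016 ≈ -0.198.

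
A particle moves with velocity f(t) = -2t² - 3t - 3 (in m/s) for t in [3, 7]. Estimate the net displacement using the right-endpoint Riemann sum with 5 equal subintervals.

-320.32

Δt = (7 − 3)/5 = 0.8.
Right endpoints: 3.8, 4.6, 5.4, 6.2, 7.
f(3.8) = -43.28, f(4.6) = -59.12, f(5.4) = -77.52, f(6.2) = -98.48, f(7) = -122.
Sum = Δt · [f(3.8) + f(4.6) + f(5.4) + f(6.2) + f(7)].
Sum = -320.32.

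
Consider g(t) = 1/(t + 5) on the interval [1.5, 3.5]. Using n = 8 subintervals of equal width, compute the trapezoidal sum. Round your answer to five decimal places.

Δt = (3.5 − 1.5)/8 = 0.25.
g(1.5) = 2/13, g(1.75) = 4/27, g(2) = 1/7, g(2.25) = 4/29, g(2.5) = 2/15, g(2.75) = 4/31, g(3) = 0.125, g(3.25) = 4/33, g(3.5) = 2/17.
T_8 = (Δt/2)·[g(t_0) + 2g(t_1) + ... + 2g(t_{7}) + g(t_8)].
Sum ≈ 0.26832.

0.26832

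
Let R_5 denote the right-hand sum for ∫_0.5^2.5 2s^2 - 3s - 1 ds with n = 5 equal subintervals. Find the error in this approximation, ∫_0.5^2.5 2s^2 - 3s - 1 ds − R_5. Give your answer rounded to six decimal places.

Exact integral: ∫_0.5^2.5 f(s) ds ≈ -0.66666667.
R_5 = 0.64.
Error ≈ -0.66666667 − 0.64 ≈ -1.306667.

-1.306667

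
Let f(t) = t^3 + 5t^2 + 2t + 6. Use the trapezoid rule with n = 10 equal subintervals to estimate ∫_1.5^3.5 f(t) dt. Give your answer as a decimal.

Δt = (3.5 − 1.5)/10 = 0.2.
f(1.5) = 23.625, f(1.7) = 28.763, f(1.9) = 34.709, f(2.1) = 41.511, f(2.3) = 49.217, f(2.5) = 57.875, f(2.7) = 67.533, f(2.9) = 78.239, f(3.1) = 90.041, f(3.3) = 102.987, f(3.5) = 117.125.
T_10 = (Δt/2)·[f(t_0) + 2f(t_1) + ... + 2f(t_{9}) + f(t_10)].
Sum = 124.25.

124.25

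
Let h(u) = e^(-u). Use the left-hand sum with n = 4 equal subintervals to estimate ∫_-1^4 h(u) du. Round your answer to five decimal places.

4.73018

Δu = (4 − (-1))/4 = 1.25.
Left endpoints: -1, 0.25, 1.5, 2.75.
h(-1) ≈ 2.71828, h(0.25) ≈ 0.77880, h(1.5) ≈ 0.22313, h(2.75) ≈ 0.06393.
Sum = Δu · [h(-1) + h(0.25) + h(1.5) + h(2.75)].
Sum ≈ 4.73018.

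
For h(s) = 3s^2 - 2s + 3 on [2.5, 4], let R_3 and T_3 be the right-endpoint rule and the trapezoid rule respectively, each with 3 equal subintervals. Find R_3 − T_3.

6.5625

R_3 = 49.875.
T_3 = 43.3125.
R_3 − T_3 = 6.5625.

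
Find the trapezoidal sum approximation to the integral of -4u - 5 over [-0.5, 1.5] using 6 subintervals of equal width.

Δu = (1.5 − (-0.5))/6 = 1/3.
f(-0.5) = -3, f(-1/6) = -13/3, f(1/6) = -17/3, f(0.5) = -7, f(5/6) = -25/3, f(7/6) = -29/3, f(1.5) = -11.
T_6 = (Δu/2)·[f(u_0) + 2f(u_1) + ... + 2f(u_{5}) + f(u_6)].
Sum = -14.

-14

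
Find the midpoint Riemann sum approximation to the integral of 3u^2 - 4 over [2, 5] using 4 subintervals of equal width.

104.578125

Δu = (5 − 2)/4 = 0.75.
Midpoints: 2.375, 3.125, 3.875, 4.625.
f(2.375) = 12.921875, f(3.125) = 25.296875, f(3.875) = 41.046875, f(4.625) = 60.171875.
Sum = Δu · [f(2.375) + f(3.125) + f(3.875) + f(4.625)].
Sum = 104.578125.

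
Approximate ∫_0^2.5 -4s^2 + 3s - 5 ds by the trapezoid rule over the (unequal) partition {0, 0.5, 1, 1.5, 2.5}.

Subinterval widths: 0.5, 0.5, 0.5, 1.
f(0) = -5, f(0.5) = -4.5, f(1) = -6, f(1.5) = -9.5, f(2.5) = -22.5.
On each subinterval the trapezoid contributes (Δs_i/2)·[f(s_{i-1}) + f(s_i)].
Sum = -24.875.

-24.875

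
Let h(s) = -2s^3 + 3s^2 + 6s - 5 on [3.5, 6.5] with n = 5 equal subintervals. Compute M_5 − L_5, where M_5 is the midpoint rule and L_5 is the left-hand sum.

M_5 = -508.32.
L_5 = -408.96.
M_5 − L_5 = -99.36.

-99.36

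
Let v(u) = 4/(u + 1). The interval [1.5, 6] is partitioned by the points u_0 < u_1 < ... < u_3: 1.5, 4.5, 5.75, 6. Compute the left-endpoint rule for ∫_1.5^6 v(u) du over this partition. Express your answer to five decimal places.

5.85724

Subinterval widths: 3, 1.25, 0.25.
Left endpoints: 1.5, 4.5, 5.75.
v(1.5) = 1.6, v(4.5) = 8/11, v(5.75) = 16/27.
Sum = Σ Δu_i · v(u_i).
Sum ≈ 5.85724.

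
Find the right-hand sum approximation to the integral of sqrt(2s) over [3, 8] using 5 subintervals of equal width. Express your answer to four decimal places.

Δs = (8 − 3)/5 = 1.
Right endpoints: 4, 5, 6, 7, 8.
f(4) ≈ 2.8284, f(5) ≈ 3.1623, f(6) ≈ 3.4641, f(7) ≈ 3.7417, f(8) ≈ 4.0000.
Sum = Δs · [f(4) + f(5) + f(6) + f(7) + f(8)].
Sum ≈ 17.1965.

17.1965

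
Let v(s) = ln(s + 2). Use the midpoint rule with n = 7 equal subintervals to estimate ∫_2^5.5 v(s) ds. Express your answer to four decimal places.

Δs = (5.5 − 2)/7 = 0.5.
Midpoints: 2.25, 2.75, 3.25, 3.75, 4.25, 4.75, 5.25.
v(2.25) ≈ 1.4469, v(2.75) ≈ 1.5581, v(3.25) ≈ 1.6582, v(3.75) ≈ 1.7492, v(4.25) ≈ 1.8326, v(4.75) ≈ 1.9095, v(5.25) ≈ 1.9810.
Sum = Δs · [v(2.25) + v(2.75) + v(3.25) + ...].
Sum ≈ 6.0678.

6.0678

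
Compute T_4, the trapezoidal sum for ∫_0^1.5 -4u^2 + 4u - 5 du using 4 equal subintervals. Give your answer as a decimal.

Δu = (1.5 − 0)/4 = 0.375.
f(0) = -5, f(0.375) = -4.0625, f(0.75) = -4.25, f(1.125) = -5.5625, f(1.5) = -8.
T_4 = (Δu/2)·[f(u_0) + 2f(u_1) + 2f(u_2) + 2f(u_3) + f(u_4)].
Sum = -7.640625.

-7.640625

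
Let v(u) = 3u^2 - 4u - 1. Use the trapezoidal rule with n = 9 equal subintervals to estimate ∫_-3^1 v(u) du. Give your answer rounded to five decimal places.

Δu = (1 − (-3))/9 = 4/9.
v(-3) = 38, v(-23/9) = 778/27, v(-19/9) = 562/27, v(-5/3) = 14, v(-11/9) = 226/27, v(-7/9) = 106/27, v(-1/3) = 2/3, v(1/9) = -38/27, v(5/9) = -62/27, v(1) = -2.
T_9 = (Δu/2)·[v(u_0) + 2v(u_1) + ... + 2v(u_{8}) + v(u_9)].
Sum ≈ 40.39506.

40.39506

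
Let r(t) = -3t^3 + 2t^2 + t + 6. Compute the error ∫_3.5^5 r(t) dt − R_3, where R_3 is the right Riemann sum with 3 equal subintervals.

Exact integral: ∫_3.5^5 r(t) dt = -286.078125.
R_3 = -343.1875.
Error = -286.078125 − (-343.1875) = 57.109375.

57.109375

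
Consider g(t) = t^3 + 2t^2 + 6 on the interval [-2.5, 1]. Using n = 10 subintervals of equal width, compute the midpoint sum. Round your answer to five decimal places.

22.57664

Δt = (1 − (-2.5))/10 = 0.35.
Midpoints: -2.325, -1.975, -1.625, -1.275, -0.925, -0.575, -0.225, 0.125, 0.475, 0.825.
g(-2.325) = 271563/64000, g(-1.975) = 390241/64000, g(-1.625) = 3579/512, g(-1.275) = 459429/64000, g(-0.925) = 442867/64000, g(-0.575) = 414153/64000, g(-0.225) = 389751/64000, g(0.125) = 3089/512, g(0.475) = 419739/64000, g(0.825) = 507057/64000.
Sum = Δt · [g(-2.325) + g(-1.975) + g(-1.625) + ...].
Sum ≈ 22.57664.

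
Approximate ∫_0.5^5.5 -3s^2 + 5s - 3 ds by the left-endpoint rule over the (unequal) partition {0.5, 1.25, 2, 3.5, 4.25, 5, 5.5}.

-79.65625

Subinterval widths: 0.75, 0.75, 1.5, 0.75, 0.75, 0.5.
Left endpoints: 0.5, 1.25, 2, 3.5, 4.25, 5.
f(0.5) = -1.25, f(1.25) = -1.4375, f(2) = -5, f(3.5) = -22.25, f(4.25) = -35.9375, f(5) = -53.
Sum = Σ Δs_i · f(s_i).
Sum = -79.65625.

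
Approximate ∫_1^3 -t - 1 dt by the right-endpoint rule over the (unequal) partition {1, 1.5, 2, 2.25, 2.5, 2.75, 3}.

Subinterval widths: 0.5, 0.5, 0.25, 0.25, 0.25, 0.25.
Right endpoints: 1.5, 2, 2.25, 2.5, 2.75, 3.
f(1.5) = -2.5, f(2) = -3, f(2.25) = -3.25, f(2.5) = -3.5, f(2.75) = -3.75, f(3) = -4.
Sum = Σ Δt_i · f(t_i).
Sum = -6.375.

-6.375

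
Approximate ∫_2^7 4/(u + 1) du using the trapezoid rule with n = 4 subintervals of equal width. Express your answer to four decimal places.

3.9721

Δu = (7 − 2)/4 = 1.25.
f(2) = 4/3, f(3.25) = 16/17, f(4.5) = 8/11, f(5.75) = 16/27, f(7) = 0.5.
T_4 = (Δu/2)·[f(u_0) + 2f(u_1) + 2f(u_2) + 2f(u_3) + f(u_4)].
Sum ≈ 3.9721.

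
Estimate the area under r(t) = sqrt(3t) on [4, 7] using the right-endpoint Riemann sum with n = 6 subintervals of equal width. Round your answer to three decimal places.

Δt = (7 − 4)/6 = 0.5.
Right endpoints: 4.5, 5, 5.5, 6, 6.5, 7.
r(4.5) ≈ 3.674, r(5) ≈ 3.873, r(5.5) ≈ 4.062, r(6) ≈ 4.243, r(6.5) ≈ 4.416, r(7) ≈ 4.583.
Sum = Δt · [r(4.5) + r(5) + r(5.5) + ...].
Sum ≈ 12.425.

12.425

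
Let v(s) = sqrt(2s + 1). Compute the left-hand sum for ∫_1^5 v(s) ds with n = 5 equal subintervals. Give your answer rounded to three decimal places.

9.780

Δs = (5 − 1)/5 = 0.8.
Left endpoints: 1, 1.8, 2.6, 3.4, 4.2.
v(1) ≈ 1.732, v(1.8) ≈ 2.145, v(2.6) ≈ 2.490, v(3.4) ≈ 2.793, v(4.2) ≈ 3.066.
Sum = Δs · [v(1) + v(1.8) + v(2.6) + v(3.4) + v(4.2)].
Sum ≈ 9.780.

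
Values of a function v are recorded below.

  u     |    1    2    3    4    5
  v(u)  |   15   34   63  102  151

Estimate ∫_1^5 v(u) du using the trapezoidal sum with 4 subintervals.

282

Δu = 1.
T_4 = (1/2)·[15 + 2·34 + 2·63 + 2·102 + 151] = 282.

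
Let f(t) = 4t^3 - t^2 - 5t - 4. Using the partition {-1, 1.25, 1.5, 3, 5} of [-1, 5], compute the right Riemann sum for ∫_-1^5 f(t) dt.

Subinterval widths: 2.25, 0.25, 1.5, 2.
Right endpoints: 1.25, 1.5, 3, 5.
f(1.25) = -4, f(1.5) = -0.25, f(3) = 80, f(5) = 446.
Sum = Σ Δt_i · f(t_i).
Sum = 1002.9375.

1002.9375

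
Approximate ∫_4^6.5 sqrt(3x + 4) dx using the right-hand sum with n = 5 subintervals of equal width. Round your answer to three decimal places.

11.304

Δx = (6.5 − 4)/5 = 0.5.
Right endpoints: 4.5, 5, 5.5, 6, 6.5.
f(4.5) ≈ 4.183, f(5) ≈ 4.359, f(5.5) ≈ 4.528, f(6) ≈ 4.690, f(6.5) ≈ 4.848.
Sum = Δx · [f(4.5) + f(5) + f(5.5) + f(6) + f(6.5)].
Sum ≈ 11.304.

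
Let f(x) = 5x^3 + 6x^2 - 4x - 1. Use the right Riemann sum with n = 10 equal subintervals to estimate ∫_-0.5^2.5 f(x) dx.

81.6075

Δx = (2.5 − (-0.5))/10 = 0.3.
Right endpoints: -0.2, 0.1, 0.4, 0.7, 1, 1.3, 1.6, 1.9, 2.2, 2.5.
f(-0.2) = 0, f(0.1) = -1.335, f(0.4) = -1.32, f(0.7) = 0.855, f(1) = 6, f(1.3) = 14.925, f(1.6) = 28.44, f(1.9) = 47.355, f(2.2) = 72.48, f(2.5) = 104.625.
Sum = Δx · [f(-0.2) + f(0.1) + f(0.4) + ...].
Sum = 81.6075.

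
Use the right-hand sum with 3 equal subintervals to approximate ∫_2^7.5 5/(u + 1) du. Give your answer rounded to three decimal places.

4.350

Δu = (7.5 − 2)/3 = 11/6.
Right endpoints: 23/6, 17/3, 7.5.
f(23/6) = 30/29, f(17/3) = 0.75, f(7.5) = 10/17.
Sum = Δu · [f(23/6) + f(17/3) + f(7.5)].
Sum ≈ 4.350.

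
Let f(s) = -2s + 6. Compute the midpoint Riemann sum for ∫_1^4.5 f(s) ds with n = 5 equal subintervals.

1.75

Δs = (4.5 − 1)/5 = 0.7.
Midpoints: 1.35, 2.05, 2.75, 3.45, 4.15.
f(1.35) = 3.3, f(2.05) = 1.9, f(2.75) = 0.5, f(3.45) = -0.9, f(4.15) = -2.3.
Sum = Δs · [f(1.35) + f(2.05) + f(2.75) + f(3.45) + f(4.15)].
Sum = 1.75.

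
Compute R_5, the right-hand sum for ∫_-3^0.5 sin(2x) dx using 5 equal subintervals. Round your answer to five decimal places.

Δx = (0.5 − (-3))/5 = 0.7.
Right endpoints: -2.3, -1.6, -0.9, -0.2, 0.5.
f(-2.3) ≈ 0.99369, f(-1.6) ≈ 0.05837, f(-0.9) ≈ -0.97385, f(-0.2) ≈ -0.38942, f(0.5) ≈ 0.84147.
Sum = Δx · [f(-2.3) + f(-1.6) + f(-0.9) + f(-0.2) + f(0.5)].
Sum ≈ 0.37119.

0.37119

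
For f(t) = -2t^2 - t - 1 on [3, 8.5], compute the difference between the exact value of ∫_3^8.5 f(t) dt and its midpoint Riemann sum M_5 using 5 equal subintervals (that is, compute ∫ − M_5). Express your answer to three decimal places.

Exact integral: ∫_3^8.5 f(t) dt ≈ -428.54167.
M_5 = -427.4325.
Error ≈ -428.54167 − (-427.4325) ≈ -1.109.

-1.109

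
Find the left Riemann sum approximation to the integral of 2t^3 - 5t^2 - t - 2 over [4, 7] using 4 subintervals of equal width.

446.625

Δt = (7 − 4)/4 = 0.75.
Left endpoints: 4, 4.75, 5.5, 6.25.
f(4) = 42, f(4.75) = 94.78125, f(5.5) = 174, f(6.25) = 284.71875.
Sum = Δt · [f(4) + f(4.75) + f(5.5) + f(6.25)].
Sum = 446.625.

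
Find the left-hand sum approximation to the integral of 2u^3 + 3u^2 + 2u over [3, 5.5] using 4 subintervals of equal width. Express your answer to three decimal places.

Δu = (5.5 − 3)/4 = 0.625.
Left endpoints: 3, 3.625, 4.25, 4.875.
f(3) = 87, f(3.625) = 141.94140625, f(4.25) = 216.21875, f(4.875) = 312.76171875.
Sum = Δu · [f(3) + f(3.625) + f(4.25) + f(4.875)].
Sum ≈ 473.701.

473.701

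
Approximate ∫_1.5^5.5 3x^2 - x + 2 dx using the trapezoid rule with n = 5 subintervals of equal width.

Δx = (5.5 − 1.5)/5 = 0.8.
f(1.5) = 7.25, f(2.3) = 15.57, f(3.1) = 27.73, f(3.9) = 43.73, f(4.7) = 63.57, f(5.5) = 87.25.
T_5 = (Δx/2)·[f(x_0) + 2f(x_1) + ... + 2f(x_{4}) + f(x_5)].
Sum = 158.28.

158.28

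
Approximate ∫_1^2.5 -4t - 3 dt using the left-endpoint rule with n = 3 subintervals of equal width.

Δt = (2.5 − 1)/3 = 0.5.
Left endpoints: 1, 1.5, 2.
f(1) = -7, f(1.5) = -9, f(2) = -11.
Sum = Δt · [f(1) + f(1.5) + f(2)].
Sum = -13.5.

-13.5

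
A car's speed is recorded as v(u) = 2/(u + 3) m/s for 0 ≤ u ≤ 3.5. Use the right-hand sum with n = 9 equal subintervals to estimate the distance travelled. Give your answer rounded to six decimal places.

1.478779

Δu = (3.5 − 0)/9 = 7/18.
Right endpoints: 7/18, 7/9, 7/6, 14/9, 35/18, 7/3, 49/18, 28/9, 3.5.
v(7/18) = 36/61, v(7/9) = 9/17, v(7/6) = 0.48, v(14/9) = 18/41, v(35/18) = 36/89, v(7/3) = 0.375, v(49/18) = 36/103, v(28/9) = 18/55, v(3.5) = 4/13.
Sum = Δu · [v(7/18) + v(7/9) + v(7/6) + ...].
Sum ≈ 1.478779.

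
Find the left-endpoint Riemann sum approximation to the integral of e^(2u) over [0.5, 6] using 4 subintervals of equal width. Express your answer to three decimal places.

Δu = (6 − 0.5)/4 = 1.375.
Left endpoints: 0.5, 1.875, 3.25, 4.625.
f(0.5) ≈ 2.718, f(1.875) ≈ 42.521, f(3.25) ≈ 665.142, f(4.625) ≈ 10404.566.
Sum = Δu · [f(0.5) + f(1.875) + f(3.25) + f(4.625)].
Sum ≈ 15283.052.

15283.052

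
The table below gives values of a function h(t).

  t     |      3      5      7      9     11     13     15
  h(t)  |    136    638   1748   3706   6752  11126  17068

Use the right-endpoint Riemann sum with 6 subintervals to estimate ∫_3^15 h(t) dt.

Δt = 2.
Sum = 2·[638 + 1748 + 3706 + 6752 + 11126 + 17068] = 82076.

82076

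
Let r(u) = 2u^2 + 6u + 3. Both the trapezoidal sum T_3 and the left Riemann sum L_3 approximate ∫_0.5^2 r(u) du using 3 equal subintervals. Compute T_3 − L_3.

T_3 = 21.125.
L_3 = 17.
T_3 − L_3 = 4.125.

4.125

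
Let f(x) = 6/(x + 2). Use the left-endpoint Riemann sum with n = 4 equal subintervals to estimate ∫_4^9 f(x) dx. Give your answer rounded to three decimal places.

3.936

Δx = (9 − 4)/4 = 1.25.
Left endpoints: 4, 5.25, 6.5, 7.75.
f(4) = 1, f(5.25) = 24/29, f(6.5) = 12/17, f(7.75) = 8/13.
Sum = Δx · [f(4) + f(5.25) + f(6.5) + f(7.75)].
Sum ≈ 3.936.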